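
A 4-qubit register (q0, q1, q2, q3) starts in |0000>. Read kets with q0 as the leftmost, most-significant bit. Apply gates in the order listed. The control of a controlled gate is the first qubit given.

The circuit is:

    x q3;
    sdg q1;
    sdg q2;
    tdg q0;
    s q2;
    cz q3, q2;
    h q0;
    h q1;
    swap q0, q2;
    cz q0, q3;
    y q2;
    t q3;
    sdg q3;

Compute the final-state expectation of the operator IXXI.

The observable IXXI averages to -1.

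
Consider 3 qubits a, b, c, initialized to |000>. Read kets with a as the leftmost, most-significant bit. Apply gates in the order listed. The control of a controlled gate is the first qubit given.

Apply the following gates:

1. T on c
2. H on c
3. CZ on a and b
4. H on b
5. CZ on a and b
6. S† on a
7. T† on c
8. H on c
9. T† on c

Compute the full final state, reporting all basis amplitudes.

The final amplitudes are sqrt(2)*(1 - exp(3*I*pi/4))/4 on |000>, sqrt(2)*(-exp(3*I*pi/4) + I)/4 on |001>, sqrt(2)*(1 - exp(3*I*pi/4))/4 on |010>, sqrt(2)*(-exp(3*I*pi/4) + I)/4 on |011>, 0 on |100>, 0 on |101>, 0 on |110>, 0 on |111>.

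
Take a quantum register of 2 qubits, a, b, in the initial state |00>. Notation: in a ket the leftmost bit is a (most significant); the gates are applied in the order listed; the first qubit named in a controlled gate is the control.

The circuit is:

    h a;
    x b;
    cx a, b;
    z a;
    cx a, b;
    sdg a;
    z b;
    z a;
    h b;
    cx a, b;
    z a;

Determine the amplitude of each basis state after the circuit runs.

The resulting statevector has amplitude -1/2 on |00>, 1/2 on |01>, I/2 on |10>, -I/2 on |11>.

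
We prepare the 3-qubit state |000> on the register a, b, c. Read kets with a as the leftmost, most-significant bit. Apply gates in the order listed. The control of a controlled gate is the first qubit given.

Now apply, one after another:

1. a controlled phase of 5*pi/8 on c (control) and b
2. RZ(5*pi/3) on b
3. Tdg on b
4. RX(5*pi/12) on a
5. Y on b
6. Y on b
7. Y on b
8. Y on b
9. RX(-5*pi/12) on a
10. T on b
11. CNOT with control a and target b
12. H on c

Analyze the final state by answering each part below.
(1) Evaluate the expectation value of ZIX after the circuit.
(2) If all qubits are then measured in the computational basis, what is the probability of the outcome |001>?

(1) The expectation value of ZIX is 1.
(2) The probability of measuring |001> is 1/2.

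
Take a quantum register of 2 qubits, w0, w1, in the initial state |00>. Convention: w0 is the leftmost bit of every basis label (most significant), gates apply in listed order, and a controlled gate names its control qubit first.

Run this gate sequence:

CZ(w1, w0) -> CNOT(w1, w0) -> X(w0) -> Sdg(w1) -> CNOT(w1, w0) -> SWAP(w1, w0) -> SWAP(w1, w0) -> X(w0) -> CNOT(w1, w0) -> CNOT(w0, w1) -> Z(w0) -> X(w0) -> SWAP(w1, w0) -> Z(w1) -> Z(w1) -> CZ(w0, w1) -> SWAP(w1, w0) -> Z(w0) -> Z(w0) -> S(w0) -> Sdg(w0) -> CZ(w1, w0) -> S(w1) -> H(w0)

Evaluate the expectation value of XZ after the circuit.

The expectation value of XZ is -1.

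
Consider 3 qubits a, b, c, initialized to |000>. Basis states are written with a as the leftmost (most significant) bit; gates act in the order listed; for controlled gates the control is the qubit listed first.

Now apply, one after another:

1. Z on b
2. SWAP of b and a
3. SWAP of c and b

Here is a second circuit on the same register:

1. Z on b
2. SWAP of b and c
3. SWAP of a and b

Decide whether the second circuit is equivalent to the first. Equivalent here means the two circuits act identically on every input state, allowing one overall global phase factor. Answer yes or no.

No: there is an input state on which the two circuits produce genuinely different outputs (not merely differing by a phase).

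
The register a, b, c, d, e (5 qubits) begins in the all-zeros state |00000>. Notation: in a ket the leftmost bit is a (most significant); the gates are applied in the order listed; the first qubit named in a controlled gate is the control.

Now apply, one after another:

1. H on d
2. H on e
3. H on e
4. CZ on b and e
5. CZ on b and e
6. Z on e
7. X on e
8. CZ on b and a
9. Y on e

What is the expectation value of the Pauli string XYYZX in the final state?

In the final state, XYYZX has expectation 0. Key observation: the block from step 4 through step 5 cancels to the identity and can be dropped.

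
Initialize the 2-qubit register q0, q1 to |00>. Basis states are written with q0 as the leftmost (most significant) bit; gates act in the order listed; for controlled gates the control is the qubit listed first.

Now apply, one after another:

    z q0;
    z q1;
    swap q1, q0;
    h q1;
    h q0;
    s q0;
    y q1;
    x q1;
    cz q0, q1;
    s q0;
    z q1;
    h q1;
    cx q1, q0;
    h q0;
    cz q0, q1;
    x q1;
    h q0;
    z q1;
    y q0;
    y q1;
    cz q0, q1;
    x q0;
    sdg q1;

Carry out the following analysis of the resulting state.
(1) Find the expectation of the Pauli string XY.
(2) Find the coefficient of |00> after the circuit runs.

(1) In the final state, XY has expectation -1.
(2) The amplitude on |00> is -sqrt(2)*I/2.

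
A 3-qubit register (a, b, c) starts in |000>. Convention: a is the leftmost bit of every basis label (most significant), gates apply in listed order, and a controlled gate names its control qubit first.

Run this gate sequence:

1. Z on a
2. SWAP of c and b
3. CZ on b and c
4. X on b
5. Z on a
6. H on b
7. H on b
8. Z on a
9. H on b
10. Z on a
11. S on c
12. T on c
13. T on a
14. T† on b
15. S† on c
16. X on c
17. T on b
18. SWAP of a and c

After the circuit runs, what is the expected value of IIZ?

The expectation value of IIZ is 1.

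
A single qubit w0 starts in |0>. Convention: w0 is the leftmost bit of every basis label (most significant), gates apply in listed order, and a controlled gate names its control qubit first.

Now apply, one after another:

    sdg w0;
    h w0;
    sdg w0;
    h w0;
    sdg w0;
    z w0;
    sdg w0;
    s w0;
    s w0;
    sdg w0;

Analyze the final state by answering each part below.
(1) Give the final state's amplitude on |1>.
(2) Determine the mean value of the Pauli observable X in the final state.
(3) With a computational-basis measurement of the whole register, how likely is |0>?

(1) |1> carries amplitude -1/2 + I/2 in the final state.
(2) The expectation value of X is -1.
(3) The probability of measuring |0> is 1/2.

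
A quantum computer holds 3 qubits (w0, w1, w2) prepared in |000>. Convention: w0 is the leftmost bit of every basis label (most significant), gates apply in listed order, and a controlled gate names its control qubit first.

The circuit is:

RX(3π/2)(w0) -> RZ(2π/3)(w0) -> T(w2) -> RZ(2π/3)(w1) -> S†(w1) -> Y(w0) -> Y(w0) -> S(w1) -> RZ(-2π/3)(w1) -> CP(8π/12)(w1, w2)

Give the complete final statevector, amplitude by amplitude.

The resulting statevector has amplitude sqrt(2)*exp(2*I*pi/3)/2 on |000>, -sqrt(2)*exp(5*I*pi/6)/2 on |100>, and 0 on every other basis state.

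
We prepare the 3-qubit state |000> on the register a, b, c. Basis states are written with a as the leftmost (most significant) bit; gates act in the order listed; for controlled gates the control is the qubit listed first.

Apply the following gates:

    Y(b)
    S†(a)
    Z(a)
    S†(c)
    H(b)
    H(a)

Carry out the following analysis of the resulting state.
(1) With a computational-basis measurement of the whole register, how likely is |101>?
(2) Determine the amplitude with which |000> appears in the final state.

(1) Outcome |101> occurs with probability 0.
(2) |000> carries amplitude I/2 in the final state.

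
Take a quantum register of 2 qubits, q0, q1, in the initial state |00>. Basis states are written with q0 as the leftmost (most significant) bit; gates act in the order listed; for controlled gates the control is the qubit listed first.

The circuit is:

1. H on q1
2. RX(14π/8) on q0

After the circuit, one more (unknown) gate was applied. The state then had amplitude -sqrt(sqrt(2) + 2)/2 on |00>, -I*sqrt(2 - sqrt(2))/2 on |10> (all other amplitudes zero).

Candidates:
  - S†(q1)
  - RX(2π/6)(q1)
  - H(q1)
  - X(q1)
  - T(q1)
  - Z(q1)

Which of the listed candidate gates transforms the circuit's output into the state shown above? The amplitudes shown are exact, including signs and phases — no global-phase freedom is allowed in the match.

The applied gate was H(q1).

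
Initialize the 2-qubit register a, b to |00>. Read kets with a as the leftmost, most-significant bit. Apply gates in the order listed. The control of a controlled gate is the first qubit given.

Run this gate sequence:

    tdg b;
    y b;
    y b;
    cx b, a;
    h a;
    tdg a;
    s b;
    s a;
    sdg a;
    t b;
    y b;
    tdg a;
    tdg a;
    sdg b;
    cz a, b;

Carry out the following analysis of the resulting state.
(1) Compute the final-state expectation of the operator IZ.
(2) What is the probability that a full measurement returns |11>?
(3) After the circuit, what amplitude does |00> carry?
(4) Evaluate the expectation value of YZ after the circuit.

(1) The observable IZ averages to -1. Key observation: steps 8-9 multiply out to the identity, so the circuit reduces to the remaining gates.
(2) The probability of measuring |11> is 1/2.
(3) The final state's coefficient on |00> equals 0.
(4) In the final state, YZ has expectation -sqrt(2)/2.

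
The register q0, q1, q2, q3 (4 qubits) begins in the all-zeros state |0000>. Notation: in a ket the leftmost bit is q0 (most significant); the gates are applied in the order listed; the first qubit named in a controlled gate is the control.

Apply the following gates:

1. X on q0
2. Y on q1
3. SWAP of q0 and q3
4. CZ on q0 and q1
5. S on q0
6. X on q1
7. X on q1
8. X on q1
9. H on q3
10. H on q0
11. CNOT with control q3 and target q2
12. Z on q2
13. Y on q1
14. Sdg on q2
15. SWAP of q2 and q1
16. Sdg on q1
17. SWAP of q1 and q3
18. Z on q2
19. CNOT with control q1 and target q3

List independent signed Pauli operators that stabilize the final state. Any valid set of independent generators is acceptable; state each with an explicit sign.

The stabilizer group can be generated by +XIII, -IXII, -IIZI, +IIIZ, among other valid generating sets. Key observation: steps 7-8 multiply out to the identity, so the circuit reduces to the remaining gates.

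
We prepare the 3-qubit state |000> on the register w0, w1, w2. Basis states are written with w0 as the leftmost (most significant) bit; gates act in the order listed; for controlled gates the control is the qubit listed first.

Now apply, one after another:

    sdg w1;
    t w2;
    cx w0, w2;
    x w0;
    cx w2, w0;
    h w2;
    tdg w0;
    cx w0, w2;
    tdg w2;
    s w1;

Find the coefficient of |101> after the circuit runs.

|101> carries amplitude -sqrt(2)*I/2 in the final state.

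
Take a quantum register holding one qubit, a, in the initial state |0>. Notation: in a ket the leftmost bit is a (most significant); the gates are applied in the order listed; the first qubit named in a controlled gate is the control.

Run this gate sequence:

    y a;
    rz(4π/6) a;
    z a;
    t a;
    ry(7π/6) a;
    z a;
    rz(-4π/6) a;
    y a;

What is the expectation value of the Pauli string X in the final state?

The expectation value of X is -1/4.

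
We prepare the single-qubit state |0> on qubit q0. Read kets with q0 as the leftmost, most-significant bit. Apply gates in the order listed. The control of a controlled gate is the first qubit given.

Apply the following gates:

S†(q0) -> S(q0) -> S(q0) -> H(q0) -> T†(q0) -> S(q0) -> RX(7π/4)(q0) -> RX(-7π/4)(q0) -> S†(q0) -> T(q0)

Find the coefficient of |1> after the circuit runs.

|1> carries amplitude sqrt(2)/2 in the final state. Key observation: steps 5-10 multiply out to the identity, so the circuit reduces to the remaining gates.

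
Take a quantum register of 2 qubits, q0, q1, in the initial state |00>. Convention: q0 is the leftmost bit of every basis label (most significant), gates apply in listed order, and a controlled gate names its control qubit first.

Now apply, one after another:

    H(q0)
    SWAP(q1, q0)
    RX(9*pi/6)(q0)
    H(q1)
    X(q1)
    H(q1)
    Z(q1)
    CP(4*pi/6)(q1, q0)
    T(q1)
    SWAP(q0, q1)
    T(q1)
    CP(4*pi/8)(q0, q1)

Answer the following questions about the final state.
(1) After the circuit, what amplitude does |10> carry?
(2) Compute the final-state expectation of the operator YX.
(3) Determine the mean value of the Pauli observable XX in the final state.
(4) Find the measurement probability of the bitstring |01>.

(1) The amplitude on |10> is -exp(I*pi/4)/2. Key observation: the block from step 4 through step 7 cancels to the identity and can be dropped.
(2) The expectation value of YX is -1/4.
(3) The expectation value of XX is sqrt(3)/4.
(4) A full measurement returns |01> with probability 1/4.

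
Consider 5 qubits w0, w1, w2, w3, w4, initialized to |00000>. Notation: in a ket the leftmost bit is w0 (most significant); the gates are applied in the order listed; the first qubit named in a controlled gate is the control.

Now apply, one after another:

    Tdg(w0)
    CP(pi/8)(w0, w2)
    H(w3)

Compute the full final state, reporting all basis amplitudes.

The final amplitudes are sqrt(2)/2 on |00000>, sqrt(2)/2 on |00010>, and 0 on every other basis state.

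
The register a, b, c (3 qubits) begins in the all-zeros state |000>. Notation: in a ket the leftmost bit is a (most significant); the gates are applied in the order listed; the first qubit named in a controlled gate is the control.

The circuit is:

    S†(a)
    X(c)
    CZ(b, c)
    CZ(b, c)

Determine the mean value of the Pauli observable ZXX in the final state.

The observable ZXX averages to 0.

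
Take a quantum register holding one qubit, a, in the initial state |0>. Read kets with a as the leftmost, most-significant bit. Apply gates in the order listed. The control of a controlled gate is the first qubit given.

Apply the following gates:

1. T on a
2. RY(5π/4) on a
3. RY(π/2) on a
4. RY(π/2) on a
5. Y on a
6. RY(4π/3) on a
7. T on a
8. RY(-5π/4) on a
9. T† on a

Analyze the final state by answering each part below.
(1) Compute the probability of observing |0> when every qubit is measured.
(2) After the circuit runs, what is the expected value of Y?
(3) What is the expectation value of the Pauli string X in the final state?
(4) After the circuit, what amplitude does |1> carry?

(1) The probability of measuring |0> is -sqrt(6)/16 - sqrt(2)/16 + sqrt(3)/8 + 3/8.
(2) The observable Y averages to 1/8 + sqrt(3)/8 + sqrt(6)/4.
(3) The observable X averages to -sqrt(3)/8 - 1/8 + sqrt(2)/4.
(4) The amplitude on |1> is (-sqrt(2)*I - (-2*sqrt(3) - sqrt(2) + sqrt(6))*exp(3*I*pi/4) + sqrt(6)*I + 2*sqrt(3)*I)*exp(3*I*pi/4)/8.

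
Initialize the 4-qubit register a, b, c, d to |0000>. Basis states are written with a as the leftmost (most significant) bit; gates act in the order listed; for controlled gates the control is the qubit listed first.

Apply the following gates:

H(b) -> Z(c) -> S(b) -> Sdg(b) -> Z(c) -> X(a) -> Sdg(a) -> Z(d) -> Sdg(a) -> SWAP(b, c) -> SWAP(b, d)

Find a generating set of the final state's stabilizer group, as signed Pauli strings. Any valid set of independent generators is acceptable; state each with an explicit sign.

One valid set of independent stabilizer generators is +IIXI, -ZIII, +IZII, +IIIZ (any independent generating set of the same group is equally correct).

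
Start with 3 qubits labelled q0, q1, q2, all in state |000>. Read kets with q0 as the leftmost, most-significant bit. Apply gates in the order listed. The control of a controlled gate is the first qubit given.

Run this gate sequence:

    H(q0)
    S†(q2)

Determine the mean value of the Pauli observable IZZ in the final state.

The observable IZZ averages to 1.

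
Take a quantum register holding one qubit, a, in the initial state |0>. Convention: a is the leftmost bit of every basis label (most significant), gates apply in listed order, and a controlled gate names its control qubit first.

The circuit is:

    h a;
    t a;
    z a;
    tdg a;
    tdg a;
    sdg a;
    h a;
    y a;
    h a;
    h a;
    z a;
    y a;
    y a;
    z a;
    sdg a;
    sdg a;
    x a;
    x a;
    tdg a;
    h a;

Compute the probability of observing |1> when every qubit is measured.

Outcome |1> occurs with probability 1/4. Key observation: gates 11-14 undo each other exactly, leaving only the rest of the circuit to track.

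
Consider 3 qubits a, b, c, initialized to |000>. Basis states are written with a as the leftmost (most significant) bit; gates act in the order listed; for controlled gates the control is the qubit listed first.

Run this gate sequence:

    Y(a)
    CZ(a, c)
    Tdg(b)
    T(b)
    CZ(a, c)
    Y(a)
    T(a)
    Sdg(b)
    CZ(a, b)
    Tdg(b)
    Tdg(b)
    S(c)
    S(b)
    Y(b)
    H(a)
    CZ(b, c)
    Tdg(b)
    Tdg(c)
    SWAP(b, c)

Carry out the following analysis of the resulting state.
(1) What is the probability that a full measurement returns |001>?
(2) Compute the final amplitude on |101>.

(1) The probability of measuring |001> is 1/2. Key observation: the block from step 1 through step 6 cancels to the identity and can be dropped.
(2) The final state's coefficient on |101> equals sqrt(2)*exp(I*pi/4)/2.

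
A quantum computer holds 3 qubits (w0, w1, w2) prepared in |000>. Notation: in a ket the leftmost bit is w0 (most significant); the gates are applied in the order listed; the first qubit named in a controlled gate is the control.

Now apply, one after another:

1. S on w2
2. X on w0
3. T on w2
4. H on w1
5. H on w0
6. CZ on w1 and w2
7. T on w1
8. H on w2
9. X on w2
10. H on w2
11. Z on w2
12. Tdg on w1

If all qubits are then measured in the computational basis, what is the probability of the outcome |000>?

Outcome |000> occurs with probability 1/4.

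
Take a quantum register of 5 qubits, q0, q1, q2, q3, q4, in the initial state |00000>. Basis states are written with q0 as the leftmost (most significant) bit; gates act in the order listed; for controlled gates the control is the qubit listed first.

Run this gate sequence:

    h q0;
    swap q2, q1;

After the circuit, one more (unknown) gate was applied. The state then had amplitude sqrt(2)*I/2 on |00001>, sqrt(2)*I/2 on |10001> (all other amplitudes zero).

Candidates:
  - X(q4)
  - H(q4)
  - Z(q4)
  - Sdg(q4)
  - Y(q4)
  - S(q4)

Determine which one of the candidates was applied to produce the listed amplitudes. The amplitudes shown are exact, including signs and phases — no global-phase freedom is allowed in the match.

It was Y(q4) that produced the state shown.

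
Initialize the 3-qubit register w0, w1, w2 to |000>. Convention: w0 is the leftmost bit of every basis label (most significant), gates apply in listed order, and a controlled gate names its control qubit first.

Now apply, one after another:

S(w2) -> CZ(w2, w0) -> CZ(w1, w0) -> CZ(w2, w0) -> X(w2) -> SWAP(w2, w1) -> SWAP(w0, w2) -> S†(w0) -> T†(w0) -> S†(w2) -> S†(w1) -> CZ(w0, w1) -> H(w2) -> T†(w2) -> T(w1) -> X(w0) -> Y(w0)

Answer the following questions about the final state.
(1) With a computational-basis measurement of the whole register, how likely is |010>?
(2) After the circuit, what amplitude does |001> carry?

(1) The probability of measuring |010> is 1/2.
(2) The amplitude on |001> is 0.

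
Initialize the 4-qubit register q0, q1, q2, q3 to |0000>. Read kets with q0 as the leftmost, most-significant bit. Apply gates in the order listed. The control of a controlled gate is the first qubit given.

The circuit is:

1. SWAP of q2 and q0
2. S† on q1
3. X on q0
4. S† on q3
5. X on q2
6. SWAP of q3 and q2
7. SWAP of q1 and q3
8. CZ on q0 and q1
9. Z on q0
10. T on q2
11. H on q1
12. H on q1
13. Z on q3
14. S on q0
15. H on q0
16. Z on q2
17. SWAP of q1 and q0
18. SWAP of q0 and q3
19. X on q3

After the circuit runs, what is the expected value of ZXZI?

The expectation value of ZXZI is -1.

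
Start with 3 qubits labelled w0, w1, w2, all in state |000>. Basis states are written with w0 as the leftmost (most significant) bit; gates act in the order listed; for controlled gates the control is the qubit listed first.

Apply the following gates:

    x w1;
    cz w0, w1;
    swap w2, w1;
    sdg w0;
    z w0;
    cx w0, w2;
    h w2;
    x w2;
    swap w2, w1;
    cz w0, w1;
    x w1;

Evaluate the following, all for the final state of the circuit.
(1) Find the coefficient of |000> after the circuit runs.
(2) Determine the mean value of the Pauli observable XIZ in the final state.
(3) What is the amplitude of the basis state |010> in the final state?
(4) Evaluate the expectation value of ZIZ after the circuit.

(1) The final state's coefficient on |000> equals sqrt(2)/2.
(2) The observable XIZ averages to 0.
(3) |010> carries amplitude -sqrt(2)/2 in the final state.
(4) In the final state, ZIZ has expectation 1.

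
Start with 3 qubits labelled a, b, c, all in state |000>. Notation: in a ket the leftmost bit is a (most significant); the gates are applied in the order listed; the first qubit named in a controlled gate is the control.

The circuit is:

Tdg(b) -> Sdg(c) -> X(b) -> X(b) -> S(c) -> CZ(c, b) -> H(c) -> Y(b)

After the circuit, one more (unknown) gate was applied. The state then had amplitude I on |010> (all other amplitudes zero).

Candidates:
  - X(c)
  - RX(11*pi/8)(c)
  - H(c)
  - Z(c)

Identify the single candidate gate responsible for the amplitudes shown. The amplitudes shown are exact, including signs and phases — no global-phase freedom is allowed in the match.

It was H(c) that produced the state shown.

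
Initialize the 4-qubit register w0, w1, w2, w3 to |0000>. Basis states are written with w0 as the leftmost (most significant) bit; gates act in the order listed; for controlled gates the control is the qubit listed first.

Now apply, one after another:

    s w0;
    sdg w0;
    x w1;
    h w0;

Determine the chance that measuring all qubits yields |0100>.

Outcome |0100> occurs with probability 1/2.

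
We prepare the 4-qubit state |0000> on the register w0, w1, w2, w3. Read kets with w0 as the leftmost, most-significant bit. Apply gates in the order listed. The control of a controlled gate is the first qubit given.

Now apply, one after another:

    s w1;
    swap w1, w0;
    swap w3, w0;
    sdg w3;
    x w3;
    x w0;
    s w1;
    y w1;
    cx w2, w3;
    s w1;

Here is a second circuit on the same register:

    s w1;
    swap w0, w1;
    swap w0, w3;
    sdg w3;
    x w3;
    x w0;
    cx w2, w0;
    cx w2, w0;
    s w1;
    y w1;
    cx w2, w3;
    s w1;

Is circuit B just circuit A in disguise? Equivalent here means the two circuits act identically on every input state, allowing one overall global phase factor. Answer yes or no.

Yes — the two circuits implement the same unitary up to a global phase.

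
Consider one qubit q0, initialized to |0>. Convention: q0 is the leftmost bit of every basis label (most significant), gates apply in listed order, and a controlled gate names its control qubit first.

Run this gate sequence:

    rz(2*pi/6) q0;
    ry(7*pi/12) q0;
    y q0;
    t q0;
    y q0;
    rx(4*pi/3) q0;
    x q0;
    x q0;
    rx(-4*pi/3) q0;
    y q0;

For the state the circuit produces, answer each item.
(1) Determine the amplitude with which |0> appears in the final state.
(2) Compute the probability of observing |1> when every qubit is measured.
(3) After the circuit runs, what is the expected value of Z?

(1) The final state's coefficient on |0> equals (-sqrt(sqrt(2) + 2)/4 - sqrt(6 - 3*sqrt(2))/4)*exp(I*pi/3). Key observation: steps 5-10 multiply out to the identity, so the circuit reduces to the remaining gates.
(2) The probability of measuring |1> is -sqrt(6)/8 + sqrt(2)/8 + 1/2.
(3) The observable Z averages to -sqrt(2)/4 + sqrt(6)/4.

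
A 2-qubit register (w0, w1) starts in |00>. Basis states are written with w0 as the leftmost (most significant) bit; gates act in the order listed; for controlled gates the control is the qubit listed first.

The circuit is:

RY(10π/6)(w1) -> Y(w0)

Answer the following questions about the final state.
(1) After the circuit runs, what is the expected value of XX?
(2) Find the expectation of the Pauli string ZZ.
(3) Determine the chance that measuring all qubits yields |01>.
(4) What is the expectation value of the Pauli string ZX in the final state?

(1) The expectation value of XX is 0.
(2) The observable ZZ averages to -1/2.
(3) The probability of measuring |01> is 0.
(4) The observable ZX averages to sqrt(3)/2.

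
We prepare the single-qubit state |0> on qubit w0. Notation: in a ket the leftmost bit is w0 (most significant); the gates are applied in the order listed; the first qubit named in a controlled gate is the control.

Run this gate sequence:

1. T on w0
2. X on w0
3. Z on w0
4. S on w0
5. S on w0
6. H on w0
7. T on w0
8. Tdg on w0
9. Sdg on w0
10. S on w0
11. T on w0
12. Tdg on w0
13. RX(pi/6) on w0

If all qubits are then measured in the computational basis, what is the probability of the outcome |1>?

A full measurement returns |1> with probability 1/2.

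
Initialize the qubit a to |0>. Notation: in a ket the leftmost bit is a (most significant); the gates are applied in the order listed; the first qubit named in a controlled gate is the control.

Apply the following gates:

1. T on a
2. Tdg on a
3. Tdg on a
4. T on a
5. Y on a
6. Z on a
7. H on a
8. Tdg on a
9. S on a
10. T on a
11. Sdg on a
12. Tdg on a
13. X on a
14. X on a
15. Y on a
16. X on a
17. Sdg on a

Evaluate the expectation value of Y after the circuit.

The expectation value of Y is -sqrt(2)/2.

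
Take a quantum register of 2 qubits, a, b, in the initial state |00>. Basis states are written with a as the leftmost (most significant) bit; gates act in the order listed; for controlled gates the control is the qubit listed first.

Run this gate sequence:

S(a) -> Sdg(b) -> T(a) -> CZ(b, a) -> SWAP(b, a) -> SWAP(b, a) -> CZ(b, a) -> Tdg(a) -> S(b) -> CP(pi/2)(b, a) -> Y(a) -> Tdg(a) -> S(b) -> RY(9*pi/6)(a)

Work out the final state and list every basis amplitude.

The resulting statevector has amplitude -sqrt(2)*exp(I*pi/4)/2 on |00>, 0 on |01>, -sqrt(2)*exp(I*pi/4)/2 on |10>, 0 on |11>. Key observation: steps 3-8 multiply out to the identity, so the circuit reduces to the remaining gates.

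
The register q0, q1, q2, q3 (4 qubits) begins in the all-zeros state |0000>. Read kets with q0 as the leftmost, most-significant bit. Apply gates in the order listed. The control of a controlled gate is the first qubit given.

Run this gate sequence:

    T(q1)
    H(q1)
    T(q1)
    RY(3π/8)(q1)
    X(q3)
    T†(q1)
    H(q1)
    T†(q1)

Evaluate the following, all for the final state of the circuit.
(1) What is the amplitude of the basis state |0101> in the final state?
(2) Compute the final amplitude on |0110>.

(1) The amplitude on |0101> is (-1 + I)*sin(3*pi/16)/2.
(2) The amplitude on |0110> is 0.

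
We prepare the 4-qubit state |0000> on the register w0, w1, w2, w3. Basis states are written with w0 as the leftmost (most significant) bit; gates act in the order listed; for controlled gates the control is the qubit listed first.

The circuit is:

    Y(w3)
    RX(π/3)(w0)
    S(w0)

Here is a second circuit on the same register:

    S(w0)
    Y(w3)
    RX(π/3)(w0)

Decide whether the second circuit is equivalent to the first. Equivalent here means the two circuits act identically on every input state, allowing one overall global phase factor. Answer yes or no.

No — the two circuits implement different unitaries, even allowing a global phase.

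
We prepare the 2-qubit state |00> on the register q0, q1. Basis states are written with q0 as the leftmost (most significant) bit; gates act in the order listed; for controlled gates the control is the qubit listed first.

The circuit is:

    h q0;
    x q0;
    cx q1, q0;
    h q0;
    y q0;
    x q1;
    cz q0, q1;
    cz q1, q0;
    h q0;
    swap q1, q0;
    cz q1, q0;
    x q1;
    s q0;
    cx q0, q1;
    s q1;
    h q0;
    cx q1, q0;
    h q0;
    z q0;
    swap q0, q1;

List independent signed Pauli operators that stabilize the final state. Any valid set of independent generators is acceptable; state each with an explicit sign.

The final state is stabilized by the group generated by -YI, -IZ; other independent generating sets are equally valid.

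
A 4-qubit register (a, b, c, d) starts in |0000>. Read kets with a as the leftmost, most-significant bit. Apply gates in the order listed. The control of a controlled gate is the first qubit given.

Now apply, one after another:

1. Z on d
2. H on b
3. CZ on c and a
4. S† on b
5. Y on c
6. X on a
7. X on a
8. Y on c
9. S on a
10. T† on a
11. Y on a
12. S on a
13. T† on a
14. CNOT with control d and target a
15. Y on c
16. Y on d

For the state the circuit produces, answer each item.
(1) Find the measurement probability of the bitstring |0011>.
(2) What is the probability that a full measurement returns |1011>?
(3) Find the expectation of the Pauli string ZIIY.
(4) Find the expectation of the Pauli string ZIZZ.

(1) Outcome |0011> occurs with probability 0. Key observation: gates 5-8 undo each other exactly, leaving only the rest of the circuit to track.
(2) Outcome |1011> occurs with probability 1/2.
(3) The observable ZIIY averages to 0.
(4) In the final state, ZIZZ has expectation -1.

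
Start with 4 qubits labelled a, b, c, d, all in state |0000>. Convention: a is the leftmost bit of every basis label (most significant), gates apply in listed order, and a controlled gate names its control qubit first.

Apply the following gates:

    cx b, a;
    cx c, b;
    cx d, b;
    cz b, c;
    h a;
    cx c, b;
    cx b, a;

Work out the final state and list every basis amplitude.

The final amplitudes are sqrt(2)/2 on |0000>, sqrt(2)/2 on |1000>, and 0 on every other basis state.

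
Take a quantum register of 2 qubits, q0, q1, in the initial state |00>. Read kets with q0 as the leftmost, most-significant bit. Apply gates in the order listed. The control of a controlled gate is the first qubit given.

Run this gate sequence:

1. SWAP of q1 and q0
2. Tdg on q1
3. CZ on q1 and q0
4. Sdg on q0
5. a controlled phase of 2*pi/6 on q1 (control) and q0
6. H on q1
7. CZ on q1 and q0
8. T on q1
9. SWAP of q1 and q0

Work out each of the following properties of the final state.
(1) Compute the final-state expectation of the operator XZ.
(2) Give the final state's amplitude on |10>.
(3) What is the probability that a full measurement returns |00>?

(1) The expectation value of XZ is sqrt(2)/2.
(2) |10> carries amplitude sqrt(2)*exp(I*pi/4)/2 in the final state.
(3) Outcome |00> occurs with probability 1/2.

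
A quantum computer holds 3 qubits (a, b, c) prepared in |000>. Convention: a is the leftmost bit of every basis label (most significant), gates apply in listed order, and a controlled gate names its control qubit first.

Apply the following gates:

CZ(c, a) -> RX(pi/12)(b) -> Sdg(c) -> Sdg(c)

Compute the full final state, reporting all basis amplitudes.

The resulting statevector has amplitude sqrt(2 - sqrt(2))/4 + sqrt(3*sqrt(2) + 6)/4 on |000>, -I*sqrt(sqrt(2) + 2)/4 + I*sqrt(6 - 3*sqrt(2))/4 on |010>, and 0 on every other basis state.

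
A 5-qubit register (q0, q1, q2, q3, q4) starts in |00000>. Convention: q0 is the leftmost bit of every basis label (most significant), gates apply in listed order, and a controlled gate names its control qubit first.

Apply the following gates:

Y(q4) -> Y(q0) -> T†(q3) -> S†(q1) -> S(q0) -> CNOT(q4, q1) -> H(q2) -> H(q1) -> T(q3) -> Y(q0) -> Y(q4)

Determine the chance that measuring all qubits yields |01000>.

Outcome |01000> occurs with probability 1/4.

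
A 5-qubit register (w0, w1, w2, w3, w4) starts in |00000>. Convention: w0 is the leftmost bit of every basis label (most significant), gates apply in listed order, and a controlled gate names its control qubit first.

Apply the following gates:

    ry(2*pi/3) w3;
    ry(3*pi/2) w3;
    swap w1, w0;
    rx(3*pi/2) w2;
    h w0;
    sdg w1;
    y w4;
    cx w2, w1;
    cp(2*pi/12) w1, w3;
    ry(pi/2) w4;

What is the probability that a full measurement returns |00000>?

Outcome |00000> occurs with probability sqrt(3)/32 + 1/16.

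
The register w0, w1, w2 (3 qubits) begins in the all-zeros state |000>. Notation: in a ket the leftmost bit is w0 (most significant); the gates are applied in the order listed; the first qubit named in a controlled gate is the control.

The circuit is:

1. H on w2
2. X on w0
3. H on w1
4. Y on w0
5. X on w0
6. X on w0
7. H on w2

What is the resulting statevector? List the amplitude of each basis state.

The resulting statevector has amplitude -sqrt(2)*I/2 on |000>, -sqrt(2)*I/2 on |010>, and 0 on every other basis state.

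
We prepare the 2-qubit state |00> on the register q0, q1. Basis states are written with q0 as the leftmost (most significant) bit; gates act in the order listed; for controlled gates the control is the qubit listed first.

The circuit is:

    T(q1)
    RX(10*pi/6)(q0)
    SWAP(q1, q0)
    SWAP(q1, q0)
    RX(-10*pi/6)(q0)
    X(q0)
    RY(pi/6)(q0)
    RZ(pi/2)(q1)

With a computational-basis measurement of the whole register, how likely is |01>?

A full measurement returns |01> with probability 0. Key observation: steps 2-5 multiply out to the identity, so the circuit reduces to the remaining gates.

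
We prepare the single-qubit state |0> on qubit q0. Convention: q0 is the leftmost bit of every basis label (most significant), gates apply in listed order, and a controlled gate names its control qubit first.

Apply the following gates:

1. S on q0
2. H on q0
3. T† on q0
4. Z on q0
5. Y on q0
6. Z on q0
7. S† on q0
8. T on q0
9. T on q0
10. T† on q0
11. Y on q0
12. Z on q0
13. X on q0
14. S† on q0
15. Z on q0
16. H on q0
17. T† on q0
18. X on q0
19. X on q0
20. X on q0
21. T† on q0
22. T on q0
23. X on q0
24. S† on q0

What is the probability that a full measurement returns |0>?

A full measurement returns |0> with probability 1/2.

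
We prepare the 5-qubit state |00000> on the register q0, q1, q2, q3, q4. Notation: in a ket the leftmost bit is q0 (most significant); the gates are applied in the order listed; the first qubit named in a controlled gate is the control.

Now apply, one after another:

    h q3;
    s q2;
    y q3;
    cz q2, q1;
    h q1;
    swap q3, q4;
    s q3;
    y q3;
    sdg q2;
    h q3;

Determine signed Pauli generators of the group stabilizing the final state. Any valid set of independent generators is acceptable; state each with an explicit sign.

The final state is stabilized by the group generated by +IXIII, -IIIXI, -IIIIX, +ZIIII, +IIZII; other independent generating sets are equally valid.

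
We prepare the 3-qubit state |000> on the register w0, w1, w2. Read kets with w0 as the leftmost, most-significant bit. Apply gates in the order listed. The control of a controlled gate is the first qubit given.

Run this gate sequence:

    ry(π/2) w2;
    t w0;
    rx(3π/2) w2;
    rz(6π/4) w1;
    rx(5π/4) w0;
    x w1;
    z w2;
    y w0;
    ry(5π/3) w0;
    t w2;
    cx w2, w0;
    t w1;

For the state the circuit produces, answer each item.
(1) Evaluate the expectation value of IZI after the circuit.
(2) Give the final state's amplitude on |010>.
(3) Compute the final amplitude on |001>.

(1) The expectation value of IZI is -1.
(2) |010> carries amplitude -sqrt(3*sqrt(2) + 6)/8 - sqrt(2 - sqrt(2))/8 - I*sqrt(2 - sqrt(2))/8 + I*sqrt(3*sqrt(2) + 6)/8 in the final state.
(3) |001> carries amplitude 0 in the final state.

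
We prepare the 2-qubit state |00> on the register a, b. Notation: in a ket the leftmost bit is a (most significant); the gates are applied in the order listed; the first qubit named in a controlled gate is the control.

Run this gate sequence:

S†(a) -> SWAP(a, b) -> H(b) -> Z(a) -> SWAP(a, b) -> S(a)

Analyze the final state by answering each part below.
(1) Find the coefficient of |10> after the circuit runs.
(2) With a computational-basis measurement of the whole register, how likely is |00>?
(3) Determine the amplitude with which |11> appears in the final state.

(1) The final state's coefficient on |10> equals sqrt(2)*I/2.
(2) The probability of measuring |00> is 1/2.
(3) The amplitude on |11> is 0.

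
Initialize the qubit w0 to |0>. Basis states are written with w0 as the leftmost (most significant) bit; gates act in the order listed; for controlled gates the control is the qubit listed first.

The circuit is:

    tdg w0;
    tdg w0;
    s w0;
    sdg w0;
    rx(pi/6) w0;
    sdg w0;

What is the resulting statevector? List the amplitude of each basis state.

After the circuit, the state carries amplitude sqrt(2)/4 + sqrt(6)/4 on |0>, -sqrt(6)/4 + sqrt(2)/4 on |1>. Key observation: steps 3-4 multiply out to the identity, so the circuit reduces to the remaining gates.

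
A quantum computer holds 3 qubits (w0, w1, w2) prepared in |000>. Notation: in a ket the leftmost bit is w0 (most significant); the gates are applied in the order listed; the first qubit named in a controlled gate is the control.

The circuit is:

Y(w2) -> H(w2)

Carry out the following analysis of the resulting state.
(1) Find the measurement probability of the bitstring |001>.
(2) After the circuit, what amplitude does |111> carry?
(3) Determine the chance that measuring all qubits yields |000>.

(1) Outcome |001> occurs with probability 1/2.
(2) The final state's coefficient on |111> equals 0.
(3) A full measurement returns |000> with probability 1/2.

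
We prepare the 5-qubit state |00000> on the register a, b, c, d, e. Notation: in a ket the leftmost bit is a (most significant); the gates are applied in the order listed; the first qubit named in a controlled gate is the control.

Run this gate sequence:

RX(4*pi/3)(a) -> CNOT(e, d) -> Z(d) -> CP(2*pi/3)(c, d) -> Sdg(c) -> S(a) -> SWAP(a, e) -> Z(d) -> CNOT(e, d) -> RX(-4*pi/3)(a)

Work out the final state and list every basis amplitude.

The final amplitudes are 1/4 on |00000>, -sqrt(3)/4 on |00011>, -sqrt(3)*I/4 on |10000>, 3*I/4 on |10011>, and 0 on every other basis state.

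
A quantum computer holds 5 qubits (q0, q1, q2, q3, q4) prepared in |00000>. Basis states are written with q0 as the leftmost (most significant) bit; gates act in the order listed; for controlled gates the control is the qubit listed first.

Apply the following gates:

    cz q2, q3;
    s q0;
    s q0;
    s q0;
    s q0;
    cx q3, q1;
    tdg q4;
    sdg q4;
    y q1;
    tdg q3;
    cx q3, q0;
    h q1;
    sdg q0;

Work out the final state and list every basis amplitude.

After the circuit, the state carries amplitude sqrt(2)*I/2 on |00000>, -sqrt(2)*I/2 on |01000>, and 0 on every other basis state.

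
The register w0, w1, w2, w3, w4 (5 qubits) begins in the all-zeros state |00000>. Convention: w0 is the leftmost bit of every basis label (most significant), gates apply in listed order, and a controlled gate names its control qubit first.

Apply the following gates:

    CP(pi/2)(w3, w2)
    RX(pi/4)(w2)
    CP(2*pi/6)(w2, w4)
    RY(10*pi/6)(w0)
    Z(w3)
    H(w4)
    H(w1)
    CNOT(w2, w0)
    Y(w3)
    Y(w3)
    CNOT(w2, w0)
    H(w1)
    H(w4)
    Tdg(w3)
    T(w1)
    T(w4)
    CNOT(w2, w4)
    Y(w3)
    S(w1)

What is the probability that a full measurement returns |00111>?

The probability of measuring |00111> is 3/8 - 3*sqrt(2)/16.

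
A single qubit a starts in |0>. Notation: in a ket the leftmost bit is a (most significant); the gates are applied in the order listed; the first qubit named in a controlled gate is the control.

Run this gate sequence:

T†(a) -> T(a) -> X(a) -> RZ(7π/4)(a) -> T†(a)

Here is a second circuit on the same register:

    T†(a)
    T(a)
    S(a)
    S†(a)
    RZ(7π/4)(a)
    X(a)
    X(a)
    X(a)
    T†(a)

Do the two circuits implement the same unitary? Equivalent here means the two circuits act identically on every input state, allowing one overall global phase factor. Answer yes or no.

No: there is an input state on which the two circuits produce genuinely different outputs (not merely differing by a phase).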